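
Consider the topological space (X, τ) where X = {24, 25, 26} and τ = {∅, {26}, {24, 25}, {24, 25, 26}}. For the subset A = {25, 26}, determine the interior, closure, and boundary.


int(A) = {26}, cl(A) = {24, 25, 26}, ∂A = {24, 25}.

Closed sets in (X, τ) are complements of opens:
  closed(X, τ) = {∅, {26}, {24, 25}, {24, 25, 26}}.
int(A) = ⋃ {U ∈ τ : U ⊆ A}. Opens contained in A: ∅, {26}.
Taking the union of these: int(A) = {26}.
cl(A) = ⋂ {C closed : A ⊆ C}. Closed sets containing A: {24, 25, 26}.
Intersecting these: cl(A) = {24, 25, 26}.
∂A = cl(A) ∖ int(A) = {24, 25, 26} ∖ {26} = {24, 25}.


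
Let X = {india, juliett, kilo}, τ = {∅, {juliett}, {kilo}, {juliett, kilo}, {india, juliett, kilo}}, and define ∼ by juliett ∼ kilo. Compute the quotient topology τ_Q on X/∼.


X/∼ = {[india], [juliett=kilo]}; |τ_Q| = 3.

Equivalence classes: [india], [juliett=kilo].
Quotient map π: X → X/∼ sends india ↦ [india], juliett ↦ [juliett=kilo], kilo ↦ [juliett=kilo].
For each subset V ⊆ X/∼, compute π^{-1}(V) ⊆ X and check whether π^{-1}(V) ∈ τ. V is open in τ_Q iff π^{-1}(V) ∈ τ.
  V = {}: π^{-1}(V) = ∅ ∈ τ ✓.
  V = {[india]}: π^{-1}(V) = {india} ∉ τ ✗.
  V = {[juliett=kilo]}: π^{-1}(V) = {juliett, kilo} ∈ τ ✓.
  V = {[india], [juliett=kilo]}: π^{-1}(V) = {india, juliett, kilo} ∈ τ ✓.
Open sets in the quotient: τ_Q = {{}, {[juliett=kilo]}, {[india], [juliett=kilo]}} (3 elements).


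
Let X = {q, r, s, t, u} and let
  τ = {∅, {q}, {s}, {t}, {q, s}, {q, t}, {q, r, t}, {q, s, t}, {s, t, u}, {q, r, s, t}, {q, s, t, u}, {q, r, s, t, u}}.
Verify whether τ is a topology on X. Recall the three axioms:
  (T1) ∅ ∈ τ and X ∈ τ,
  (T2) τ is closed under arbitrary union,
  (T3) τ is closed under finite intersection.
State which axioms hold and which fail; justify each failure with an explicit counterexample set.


τ is NOT a topology on X.

Axiom (T1): ∅ ∈ τ? Yes; X ∈ τ? Yes.
Axiom (T2/T3): check pairwise unions and intersections of members of τ.
Counterexample for (T2): {s} ∪ {t} = {s, t} ∉ τ. Therefore τ is NOT a topology.


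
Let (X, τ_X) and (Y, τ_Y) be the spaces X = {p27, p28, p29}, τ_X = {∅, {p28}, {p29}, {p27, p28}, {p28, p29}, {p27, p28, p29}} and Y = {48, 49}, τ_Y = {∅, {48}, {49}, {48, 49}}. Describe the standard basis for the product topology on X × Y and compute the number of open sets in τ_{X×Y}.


Basis B = {∅ × ∅, {p28} × {48}, {p28} × {49}, {p29} × {48}, {p29} × {49}, {p27, p28} × {48}, {p27, p28} × {49}, {p28} × {48, 49}, {p28, p29} × {48}, {p28, p29} × {49}, {p29} × {48, 49}, {p27, p28, p29} × {48}, {p27, p28, p29} × {49}, {p27, p28} × {48, 49}, {p28, p29} × {48, 49}, {p27, p28, p29} × {48, 49}}; |τ_{X×Y}| = 36.

Enumerate products U × V with U ∈ τ_X, V ∈ τ_Y (deduplicated):
  ∅ × ∅ = {} (∅)
  {p28} × {48} = {(p28,48)}
  {p28} × {49} = {(p28,49)}
  {p29} × {48} = {(p29,48)}
  {p29} × {49} = {(p29,49)}
  {p27, p28} × {48} = {(p27,48), (p28,48)}
  {p27, p28} × {49} = {(p27,49), (p28,49)}
  {p28} × {48, 49} = {(p28,48), (p28,49)}
  {p28, p29} × {48} = {(p28,48), (p29,48)}
  {p28, p29} × {49} = {(p28,49), (p29,49)}
  {p29} × {48, 49} = {(p29,48), (p29,49)}
  {p27, p28, p29} × {48} = {(p27,48), (p28,48), (p29,48)}
  {p27, p28, p29} × {49} = {(p27,49), (p28,49), (p29,49)}
  {p27, p28} × {48, 49} = {(p27,48), (p27,49), (p28,48), (p28,49)}
  {p28, p29} × {48, 49} = {(p28,48), (p28,49), (p29,48), (p29,49)}
  {p27, p28, p29} × {48, 49} = {(p27,48), (p27,49), (p28,48), (p28,49), (p29,48), (p29,49)}
These 16 distinct sets form the basis B.
Close under arbitrary unions to get τ_{X×Y}; counting gives |τ_{X×Y}| = 36.


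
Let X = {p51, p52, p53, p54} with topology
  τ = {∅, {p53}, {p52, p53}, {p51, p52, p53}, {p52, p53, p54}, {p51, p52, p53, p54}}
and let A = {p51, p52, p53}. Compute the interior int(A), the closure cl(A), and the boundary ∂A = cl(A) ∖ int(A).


int(A) = {p51, p52, p53}, cl(A) = {p51, p52, p53, p54}, ∂A = {p54}.

Closed sets in (X, τ) are complements of opens:
  closed(X, τ) = {∅, {p51}, {p54}, {p51, p54}, {p51, p52, p54}, {p51, p52, p53, p54}}.
int(A) = ⋃ {U ∈ τ : U ⊆ A}. Opens contained in A: ∅, {p53}, {p52, p53}, {p51, p52, p53}.
Taking the union of these: int(A) = {p51, p52, p53}.
cl(A) = ⋂ {C closed : A ⊆ C}. Closed sets containing A: {p51, p52, p53, p54}.
Intersecting these: cl(A) = {p51, p52, p53, p54}.
∂A = cl(A) ∖ int(A) = {p51, p52, p53, p54} ∖ {p51, p52, p53} = {p54}.


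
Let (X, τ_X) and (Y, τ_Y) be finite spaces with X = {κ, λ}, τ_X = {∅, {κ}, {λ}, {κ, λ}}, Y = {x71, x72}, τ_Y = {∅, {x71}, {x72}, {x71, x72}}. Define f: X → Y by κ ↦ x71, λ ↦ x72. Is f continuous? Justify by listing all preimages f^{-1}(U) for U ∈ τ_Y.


f IS continuous.

Compute f^{-1}(U) for each U ∈ τ_Y:
  U = ∅: f^{-1}(U) = ∅ ∈ τ_X ✓.
  U = {x71}: f^{-1}(U) = {κ} ∈ τ_X ✓.
  U = {x72}: f^{-1}(U) = {λ} ∈ τ_X ✓.
  U = {x71, x72}: f^{-1}(U) = {κ, λ} ∈ τ_X ✓.
Every preimage lies in τ_X, so f IS continuous.


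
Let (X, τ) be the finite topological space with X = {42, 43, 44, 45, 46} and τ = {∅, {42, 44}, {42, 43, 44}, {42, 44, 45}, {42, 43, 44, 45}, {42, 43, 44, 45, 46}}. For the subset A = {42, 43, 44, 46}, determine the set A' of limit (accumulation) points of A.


A' = {42, 43, 44, 45, 46}

For each x ∈ X, list the open sets U ∈ τ with x ∈ U, then check whether U ∩ (A ∖ {x}) ≠ ∅ for every such U.
  x = 42: opens ∋ x are {42, 44}, {42, 43, 44}, {42, 44, 45}, {42, 43, 44, 45}, {42, 43, 44, 45, 46}; each meets A ∖ {42}, so x IS a limit point.
  x = 43: opens ∋ x are {42, 43, 44}, {42, 43, 44, 45}, {42, 43, 44, 45, 46}; each meets A ∖ {43}, so x IS a limit point.
  x = 44: opens ∋ x are {42, 44}, {42, 43, 44}, {42, 44, 45}, {42, 43, 44, 45}, {42, 43, 44, 45, 46}; each meets A ∖ {44}, so x IS a limit point.
  x = 45: opens ∋ x are {42, 44, 45}, {42, 43, 44, 45}, {42, 43, 44, 45, 46}; each meets A ∖ {45}, so x IS a limit point.
  x = 46: opens ∋ x are {42, 43, 44, 45, 46}; each meets A ∖ {46}, so x IS a limit point.
Collecting: A' = {42, 43, 44, 45, 46}.


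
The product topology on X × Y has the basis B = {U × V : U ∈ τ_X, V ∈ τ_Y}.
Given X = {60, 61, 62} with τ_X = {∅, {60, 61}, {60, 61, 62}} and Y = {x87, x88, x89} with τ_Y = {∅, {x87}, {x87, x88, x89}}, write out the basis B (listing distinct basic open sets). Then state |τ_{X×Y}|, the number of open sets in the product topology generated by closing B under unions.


Basis B = {∅ × ∅, {60, 61} × {x87}, {60, 61, 62} × {x87}, {60, 61} × {x87, x88, x89}, {60, 61, 62} × {x87, x88, x89}}; |τ_{X×Y}| = 6.

Enumerate products U × V with U ∈ τ_X, V ∈ τ_Y (deduplicated):
  ∅ × ∅ = {} (∅)
  {60, 61} × {x87} = {(60,x87), (61,x87)}
  {60, 61, 62} × {x87} = {(60,x87), (61,x87), (62,x87)}
  {60, 61} × {x87, x88, x89} = {(60,x87), (60,x88), (60,x89), (61,x87), (61,x88), (61,x89)}
  {60, 61, 62} × {x87, x88, x89} = {(60,x87), (60,x88), (60,x89), (61,x87), (61,x88), (61,x89), (62,x87), (62,x88), (62,x89)}
These 5 distinct sets form the basis B.
Close under arbitrary unions to get τ_{X×Y}; counting gives |τ_{X×Y}| = 6.


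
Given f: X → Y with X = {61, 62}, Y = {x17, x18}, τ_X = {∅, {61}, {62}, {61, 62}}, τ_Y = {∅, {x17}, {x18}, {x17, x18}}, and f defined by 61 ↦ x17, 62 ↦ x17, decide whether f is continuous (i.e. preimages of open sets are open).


f IS continuous.

Compute f^{-1}(U) for each U ∈ τ_Y:
  U = ∅: f^{-1}(U) = ∅ ∈ τ_X ✓.
  U = {x17}: f^{-1}(U) = {61, 62} ∈ τ_X ✓.
  U = {x18}: f^{-1}(U) = ∅ ∈ τ_X ✓.
  U = {x17, x18}: f^{-1}(U) = {61, 62} ∈ τ_X ✓.
Every preimage lies in τ_X, so f IS continuous.


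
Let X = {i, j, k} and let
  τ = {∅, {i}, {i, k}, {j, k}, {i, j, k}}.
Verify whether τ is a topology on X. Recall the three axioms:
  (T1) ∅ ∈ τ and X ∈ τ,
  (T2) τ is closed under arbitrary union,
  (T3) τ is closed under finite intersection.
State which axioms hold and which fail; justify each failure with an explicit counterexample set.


τ is NOT a topology on X.

Axiom (T1): ∅ ∈ τ? Yes; X ∈ τ? Yes.
Axiom (T2/T3): check pairwise unions and intersections of members of τ.
Counterexample for (T3): {i, k} ∩ {j, k} = {k} ∉ τ. Therefore τ is NOT a topology.


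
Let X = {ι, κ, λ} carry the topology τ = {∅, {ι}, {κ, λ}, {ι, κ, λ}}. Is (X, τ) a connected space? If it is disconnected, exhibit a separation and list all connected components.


(X, τ) is disconnected; components = [{ι}, {κ, λ}].

Find clopen sets (U ∈ τ with X ∖ U ∈ τ):
  U = ∅, X ∖ U = {ι, κ, λ} — both open, so U is clopen.
  U = {ι}, X ∖ U = {κ, λ} — both open, so U is clopen.
  U = {κ, λ}, X ∖ U = {ι} — both open, so U is clopen.
  U = {ι, κ, λ}, X ∖ U = ∅ — both open, so U is clopen.
Nontrivial clopen(s) exist: e.g. {κ, λ}. So (X, τ) is disconnected.
Compute connected components by grouping points that agree on all clopens:
  component: {ι}
  component: {κ, λ}


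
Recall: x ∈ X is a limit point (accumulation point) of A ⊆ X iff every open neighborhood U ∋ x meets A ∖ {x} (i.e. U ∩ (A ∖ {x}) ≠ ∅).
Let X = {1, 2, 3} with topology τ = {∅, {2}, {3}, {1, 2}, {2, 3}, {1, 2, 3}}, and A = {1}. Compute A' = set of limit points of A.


A' = ∅

For each x ∈ X, list the open sets U ∈ τ with x ∈ U, then check whether U ∩ (A ∖ {x}) ≠ ∅ for every such U.
  x = 1: open {1, 2} ∋ x has {1, 2} ∩ (A ∖ {1}) = ∅, so x is NOT a limit point.
  x = 2: open {2} ∋ x has {2} ∩ (A ∖ {2}) = ∅, so x is NOT a limit point.
  x = 3: open {3} ∋ x has {3} ∩ (A ∖ {3}) = ∅, so x is NOT a limit point.
Collecting: A' = ∅.


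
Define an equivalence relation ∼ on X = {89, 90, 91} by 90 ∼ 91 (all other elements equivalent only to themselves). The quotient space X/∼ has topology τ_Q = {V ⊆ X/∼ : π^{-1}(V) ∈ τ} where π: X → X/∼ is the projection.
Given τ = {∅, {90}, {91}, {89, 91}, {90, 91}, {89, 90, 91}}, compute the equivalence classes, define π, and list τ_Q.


X/∼ = {[89], [90=91]}; |τ_Q| = 3.

Equivalence classes: [89], [90=91].
Quotient map π: X → X/∼ sends 89 ↦ [89], 90 ↦ [90=91], 91 ↦ [90=91].
For each subset V ⊆ X/∼, compute π^{-1}(V) ⊆ X and check whether π^{-1}(V) ∈ τ. V is open in τ_Q iff π^{-1}(V) ∈ τ.
  V = {}: π^{-1}(V) = ∅ ∈ τ ✓.
  V = {[89]}: π^{-1}(V) = {89} ∉ τ ✗.
  V = {[90=91]}: π^{-1}(V) = {90, 91} ∈ τ ✓.
  V = {[89], [90=91]}: π^{-1}(V) = {89, 90, 91} ∈ τ ✓.
Open sets in the quotient: τ_Q = {{}, {[90=91]}, {[89], [90=91]}} (3 elements).


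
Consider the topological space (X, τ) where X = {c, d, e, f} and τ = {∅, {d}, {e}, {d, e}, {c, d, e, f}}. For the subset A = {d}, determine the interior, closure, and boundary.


int(A) = {d}, cl(A) = {c, d, f}, ∂A = {c, f}.

Closed sets in (X, τ) are complements of opens:
  closed(X, τ) = {∅, {c, f}, {c, d, f}, {c, e, f}, {c, d, e, f}}.
int(A) = ⋃ {U ∈ τ : U ⊆ A}. Opens contained in A: ∅, {d}.
Taking the union of these: int(A) = {d}.
cl(A) = ⋂ {C closed : A ⊆ C}. Closed sets containing A: {c, d, f}, {c, d, e, f}.
Intersecting these: cl(A) = {c, d, f}.
∂A = cl(A) ∖ int(A) = {c, d, f} ∖ {d} = {c, f}.


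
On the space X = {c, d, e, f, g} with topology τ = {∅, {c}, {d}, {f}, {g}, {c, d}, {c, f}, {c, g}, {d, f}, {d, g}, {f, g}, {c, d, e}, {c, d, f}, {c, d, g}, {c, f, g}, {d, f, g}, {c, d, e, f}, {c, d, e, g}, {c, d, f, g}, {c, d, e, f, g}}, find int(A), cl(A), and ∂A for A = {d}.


int(A) = {d}, cl(A) = {d, e}, ∂A = {e}.

Closed sets in (X, τ) are complements of opens:
  closed(X, τ) = {∅, {e}, {f}, {g}, {c, e}, {d, e}, {e, f}, {e, g}, {f, g}, {c, d, e}, {c, e, f}, {c, e, g}, {d, e, f}, {d, e, g}, {e, f, g}, {c, d, e, f}, {c, d, e, g}, {c, e, f, g}, {d, e, f, g}, {c, d, e, f, g}}.
int(A) = ⋃ {U ∈ τ : U ⊆ A}. Opens contained in A: ∅, {d}.
Taking the union of these: int(A) = {d}.
cl(A) = ⋂ {C closed : A ⊆ C}. Closed sets containing A: {d, e}, {c, d, e}, {d, e, f}, {d, e, g}, {c, d, e, f}, {c, d, e, g}, {d, e, f, g}, {c, d, e, f, g}.
Intersecting these: cl(A) = {d, e}.
∂A = cl(A) ∖ int(A) = {d, e} ∖ {d} = {e}.


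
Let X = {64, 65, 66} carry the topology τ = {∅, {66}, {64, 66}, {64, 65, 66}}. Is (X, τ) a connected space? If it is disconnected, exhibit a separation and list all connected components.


(X, τ) is connected.

Find clopen sets (U ∈ τ with X ∖ U ∈ τ):
  U = ∅, X ∖ U = {64, 65, 66} — both open, so U is clopen.
  U = {64, 65, 66}, X ∖ U = ∅ — both open, so U is clopen.
Only trivial clopens (∅ and X) exist, so (X, τ) is connected.
Compute connected components by grouping points that agree on all clopens:
  component: {64, 65, 66}


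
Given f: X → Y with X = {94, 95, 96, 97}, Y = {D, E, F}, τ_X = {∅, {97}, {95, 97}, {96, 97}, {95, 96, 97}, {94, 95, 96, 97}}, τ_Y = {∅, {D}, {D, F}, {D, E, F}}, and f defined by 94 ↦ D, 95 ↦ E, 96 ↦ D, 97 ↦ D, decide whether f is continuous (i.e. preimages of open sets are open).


f is NOT continuous.

Compute f^{-1}(U) for each U ∈ τ_Y:
  U = ∅: f^{-1}(U) = ∅ ∈ τ_X ✓.
  U = {D}: f^{-1}(U) = {94, 96, 97} ∉ τ_X ✗.
  U = {D, F}: f^{-1}(U) = {94, 96, 97} ∉ τ_X ✗.
  U = {D, E, F}: f^{-1}(U) = {94, 95, 96, 97} ∈ τ_X ✓.
Found U = {D} with f^{-1}(U) = {94, 96, 97} not in τ_X. Therefore f is NOT continuous.


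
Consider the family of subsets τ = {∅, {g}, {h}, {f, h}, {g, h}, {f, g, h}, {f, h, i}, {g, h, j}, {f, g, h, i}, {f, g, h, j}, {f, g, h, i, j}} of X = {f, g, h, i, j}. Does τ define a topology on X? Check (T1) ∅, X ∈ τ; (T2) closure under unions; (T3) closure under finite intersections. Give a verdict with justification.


τ IS a topology on X.

Axiom (T1): ∅ ∈ τ? Yes; X ∈ τ? Yes.
Axiom (T2/T3): check pairwise unions and intersections of members of τ.
All pairwise intersections and unions checked — each lies in τ. Therefore τ satisfies (T1), (T2), (T3): it IS a topology on X.


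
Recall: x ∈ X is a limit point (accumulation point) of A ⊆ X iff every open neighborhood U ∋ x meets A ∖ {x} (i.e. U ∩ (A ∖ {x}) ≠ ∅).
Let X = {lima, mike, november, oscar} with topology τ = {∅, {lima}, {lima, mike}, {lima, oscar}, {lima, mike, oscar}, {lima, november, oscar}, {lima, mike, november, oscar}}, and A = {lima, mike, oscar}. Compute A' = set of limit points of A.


A' = {mike, november, oscar}

For each x ∈ X, list the open sets U ∈ τ with x ∈ U, then check whether U ∩ (A ∖ {x}) ≠ ∅ for every such U.
  x = lima: open {lima} ∋ x has {lima} ∩ (A ∖ {lima}) = ∅, so x is NOT a limit point.
  x = mike: opens ∋ x are {lima, mike}, {lima, mike, oscar}, {lima, mike, november, oscar}; each meets A ∖ {mike}, so x IS a limit point.
  x = november: opens ∋ x are {lima, november, oscar}, {lima, mike, november, oscar}; each meets A ∖ {november}, so x IS a limit point.
  x = oscar: opens ∋ x are {lima, oscar}, {lima, mike, oscar}, {lima, november, oscar}, {lima, mike, november, oscar}; each meets A ∖ {oscar}, so x IS a limit point.
Collecting: A' = {mike, november, oscar}.


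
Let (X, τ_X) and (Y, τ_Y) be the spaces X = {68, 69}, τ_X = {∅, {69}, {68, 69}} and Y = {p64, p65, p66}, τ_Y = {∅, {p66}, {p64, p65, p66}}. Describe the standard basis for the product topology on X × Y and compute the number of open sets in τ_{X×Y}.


Basis B = {∅ × ∅, {69} × {p66}, {68, 69} × {p66}, {69} × {p64, p65, p66}, {68, 69} × {p64, p65, p66}}; |τ_{X×Y}| = 6.

Enumerate products U × V with U ∈ τ_X, V ∈ τ_Y (deduplicated):
  ∅ × ∅ = {} (∅)
  {69} × {p66} = {(69,p66)}
  {68, 69} × {p66} = {(68,p66), (69,p66)}
  {69} × {p64, p65, p66} = {(69,p64), (69,p65), (69,p66)}
  {68, 69} × {p64, p65, p66} = {(68,p64), (68,p65), (68,p66), (69,p64), (69,p65), (69,p66)}
These 5 distinct sets form the basis B.
Close under arbitrary unions to get τ_{X×Y}; counting gives |τ_{X×Y}| = 6.


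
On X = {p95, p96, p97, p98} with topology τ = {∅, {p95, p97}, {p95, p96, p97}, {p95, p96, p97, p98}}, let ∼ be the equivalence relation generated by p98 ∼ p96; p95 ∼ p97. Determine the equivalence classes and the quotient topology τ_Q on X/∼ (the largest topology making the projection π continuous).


X/∼ = {[p95=p97], [p96=p98]}; |τ_Q| = 3.

Equivalence classes: [p95=p97], [p96=p98].
Quotient map π: X → X/∼ sends p95 ↦ [p95=p97], p96 ↦ [p96=p98], p97 ↦ [p95=p97], p98 ↦ [p96=p98].
For each subset V ⊆ X/∼, compute π^{-1}(V) ⊆ X and check whether π^{-1}(V) ∈ τ. V is open in τ_Q iff π^{-1}(V) ∈ τ.
  V = {}: π^{-1}(V) = ∅ ∈ τ ✓.
  V = {[p95=p97]}: π^{-1}(V) = {p95, p97} ∈ τ ✓.
  V = {[p96=p98]}: π^{-1}(V) = {p96, p98} ∉ τ ✗.
  V = {[p95=p97], [p96=p98]}: π^{-1}(V) = {p95, p96, p97, p98} ∈ τ ✓.
Open sets in the quotient: τ_Q = {{}, {[p95=p97]}, {[p95=p97], [p96=p98]}} (3 elements).


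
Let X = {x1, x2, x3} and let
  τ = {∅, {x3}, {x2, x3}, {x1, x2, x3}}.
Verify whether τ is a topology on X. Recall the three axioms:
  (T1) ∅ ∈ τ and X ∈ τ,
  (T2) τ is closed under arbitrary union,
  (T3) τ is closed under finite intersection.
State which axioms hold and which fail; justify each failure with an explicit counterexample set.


τ IS a topology on X.

Axiom (T1): ∅ ∈ τ? Yes; X ∈ τ? Yes.
Axiom (T2/T3): check pairwise unions and intersections of members of τ.
All pairwise intersections and unions checked — each lies in τ. Therefore τ satisfies (T1), (T2), (T3): it IS a topology on X.


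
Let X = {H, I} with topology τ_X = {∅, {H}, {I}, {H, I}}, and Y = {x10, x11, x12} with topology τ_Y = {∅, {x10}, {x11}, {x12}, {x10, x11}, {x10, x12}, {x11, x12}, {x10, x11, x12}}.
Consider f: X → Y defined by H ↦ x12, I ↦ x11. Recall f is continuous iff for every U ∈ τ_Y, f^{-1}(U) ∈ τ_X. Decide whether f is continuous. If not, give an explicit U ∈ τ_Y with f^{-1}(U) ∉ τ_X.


f IS continuous.

Compute f^{-1}(U) for each U ∈ τ_Y:
  U = ∅: f^{-1}(U) = ∅ ∈ τ_X ✓.
  U = {x10}: f^{-1}(U) = ∅ ∈ τ_X ✓.
  U = {x11}: f^{-1}(U) = {I} ∈ τ_X ✓.
  U = {x12}: f^{-1}(U) = {H} ∈ τ_X ✓.
  U = {x10, x11}: f^{-1}(U) = {I} ∈ τ_X ✓.
  U = {x10, x12}: f^{-1}(U) = {H} ∈ τ_X ✓.
  U = {x11, x12}: f^{-1}(U) = {H, I} ∈ τ_X ✓.
  U = {x10, x11, x12}: f^{-1}(U) = {H, I} ∈ τ_X ✓.
Every preimage lies in τ_X, so f IS continuous.


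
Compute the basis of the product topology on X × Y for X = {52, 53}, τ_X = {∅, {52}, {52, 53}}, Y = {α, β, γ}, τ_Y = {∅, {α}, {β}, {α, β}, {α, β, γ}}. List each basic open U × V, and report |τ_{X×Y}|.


Basis B = {∅ × ∅, {52} × {α}, {52} × {β}, {52} × {α, β}, {52, 53} × {α}, {52, 53} × {β}, {52} × {α, β, γ}, {52, 53} × {α, β}, {52, 53} × {α, β, γ}}; |τ_{X×Y}| = 14.

Enumerate products U × V with U ∈ τ_X, V ∈ τ_Y (deduplicated):
  ∅ × ∅ = {} (∅)
  {52} × {α} = {(52,α)}
  {52} × {β} = {(52,β)}
  {52} × {α, β} = {(52,α), (52,β)}
  {52, 53} × {α} = {(52,α), (53,α)}
  {52, 53} × {β} = {(52,β), (53,β)}
  {52} × {α, β, γ} = {(52,α), (52,β), (52,γ)}
  {52, 53} × {α, β} = {(52,α), (52,β), (53,α), (53,β)}
  {52, 53} × {α, β, γ} = {(52,α), (52,β), (52,γ), (53,α), (53,β), (53,γ)}
These 9 distinct sets form the basis B.
Close under arbitrary unions to get τ_{X×Y}; counting gives |τ_{X×Y}| = 14.


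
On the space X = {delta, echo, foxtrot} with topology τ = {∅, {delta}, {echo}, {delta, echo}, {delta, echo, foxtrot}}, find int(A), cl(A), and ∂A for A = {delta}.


int(A) = {delta}, cl(A) = {delta, foxtrot}, ∂A = {foxtrot}.

Closed sets in (X, τ) are complements of opens:
  closed(X, τ) = {∅, {foxtrot}, {delta, foxtrot}, {echo, foxtrot}, {delta, echo, foxtrot}}.
int(A) = ⋃ {U ∈ τ : U ⊆ A}. Opens contained in A: ∅, {delta}.
Taking the union of these: int(A) = {delta}.
cl(A) = ⋂ {C closed : A ⊆ C}. Closed sets containing A: {delta, foxtrot}, {delta, echo, foxtrot}.
Intersecting these: cl(A) = {delta, foxtrot}.
∂A = cl(A) ∖ int(A) = {delta, foxtrot} ∖ {delta} = {foxtrot}.


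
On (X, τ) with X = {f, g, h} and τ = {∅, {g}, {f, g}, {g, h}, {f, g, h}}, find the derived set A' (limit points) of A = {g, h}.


A' = {f, h}

For each x ∈ X, list the open sets U ∈ τ with x ∈ U, then check whether U ∩ (A ∖ {x}) ≠ ∅ for every such U.
  x = f: opens ∋ x are {f, g}, {f, g, h}; each meets A ∖ {f}, so x IS a limit point.
  x = g: open {g} ∋ x has {g} ∩ (A ∖ {g}) = ∅, so x is NOT a limit point.
  x = h: opens ∋ x are {g, h}, {f, g, h}; each meets A ∖ {h}, so x IS a limit point.
Collecting: A' = {f, h}.


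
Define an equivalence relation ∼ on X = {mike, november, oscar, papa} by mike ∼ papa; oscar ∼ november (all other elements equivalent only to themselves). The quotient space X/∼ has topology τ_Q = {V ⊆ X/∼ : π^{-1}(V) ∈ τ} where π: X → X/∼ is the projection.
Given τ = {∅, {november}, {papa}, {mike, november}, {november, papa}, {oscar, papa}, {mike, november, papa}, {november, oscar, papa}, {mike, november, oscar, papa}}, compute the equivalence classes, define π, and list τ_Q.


X/∼ = {[mike=papa], [november=oscar]}; |τ_Q| = 2.

Equivalence classes: [mike=papa], [november=oscar].
Quotient map π: X → X/∼ sends mike ↦ [mike=papa], november ↦ [november=oscar], oscar ↦ [november=oscar], papa ↦ [mike=papa].
For each subset V ⊆ X/∼, compute π^{-1}(V) ⊆ X and check whether π^{-1}(V) ∈ τ. V is open in τ_Q iff π^{-1}(V) ∈ τ.
  V = {}: π^{-1}(V) = ∅ ∈ τ ✓.
  V = {[mike=papa]}: π^{-1}(V) = {mike, papa} ∉ τ ✗.
  V = {[november=oscar]}: π^{-1}(V) = {november, oscar} ∉ τ ✗.
  V = {[mike=papa], [november=oscar]}: π^{-1}(V) = {mike, november, oscar, papa} ∈ τ ✓.
Open sets in the quotient: τ_Q = {{}, {[mike=papa], [november=oscar]}} (2 elements).


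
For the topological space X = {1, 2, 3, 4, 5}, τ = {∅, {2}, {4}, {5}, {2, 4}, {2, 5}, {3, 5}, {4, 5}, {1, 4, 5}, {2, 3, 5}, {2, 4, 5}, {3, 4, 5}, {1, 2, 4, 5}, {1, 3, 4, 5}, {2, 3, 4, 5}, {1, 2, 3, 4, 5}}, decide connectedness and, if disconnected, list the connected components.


(X, τ) is disconnected; components = [{2}, {1, 3, 4, 5}].

Find clopen sets (U ∈ τ with X ∖ U ∈ τ):
  U = ∅, X ∖ U = {1, 2, 3, 4, 5} — both open, so U is clopen.
  U = {2}, X ∖ U = {1, 3, 4, 5} — both open, so U is clopen.
  U = {1, 3, 4, 5}, X ∖ U = {2} — both open, so U is clopen.
  U = {1, 2, 3, 4, 5}, X ∖ U = ∅ — both open, so U is clopen.
Nontrivial clopen(s) exist: e.g. {2}. So (X, τ) is disconnected.
Compute connected components by grouping points that agree on all clopens:
  component: {2}
  component: {1, 3, 4, 5}


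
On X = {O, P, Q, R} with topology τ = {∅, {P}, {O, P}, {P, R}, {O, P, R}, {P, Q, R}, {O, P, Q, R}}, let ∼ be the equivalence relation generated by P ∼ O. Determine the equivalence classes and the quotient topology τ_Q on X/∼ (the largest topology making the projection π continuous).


X/∼ = {[O=P], [Q], [R]}; |τ_Q| = 4.

Equivalence classes: [O=P], [Q], [R].
Quotient map π: X → X/∼ sends O ↦ [O=P], P ↦ [O=P], Q ↦ [Q], R ↦ [R].
For each subset V ⊆ X/∼, compute π^{-1}(V) ⊆ X and check whether π^{-1}(V) ∈ τ. V is open in τ_Q iff π^{-1}(V) ∈ τ.
  V = {}: π^{-1}(V) = ∅ ∈ τ ✓.
  V = {[O=P]}: π^{-1}(V) = {O, P} ∈ τ ✓.
  V = {[Q]}: π^{-1}(V) = {Q} ∉ τ ✗.
  V = {[O=P], [Q]}: π^{-1}(V) = {O, P, Q} ∉ τ ✗.
  V = {[R]}: π^{-1}(V) = {R} ∉ τ ✗.
  V = {[O=P], [R]}: π^{-1}(V) = {O, P, R} ∈ τ ✓.
  V = {[Q], [R]}: π^{-1}(V) = {Q, R} ∉ τ ✗.
  V = {[O=P], [Q], [R]}: π^{-1}(V) = {O, P, Q, R} ∈ τ ✓.
Open sets in the quotient: τ_Q = {{}, {[O=P]}, {[O=P], [R]}, {[O=P], [Q], [R]}} (4 elements).


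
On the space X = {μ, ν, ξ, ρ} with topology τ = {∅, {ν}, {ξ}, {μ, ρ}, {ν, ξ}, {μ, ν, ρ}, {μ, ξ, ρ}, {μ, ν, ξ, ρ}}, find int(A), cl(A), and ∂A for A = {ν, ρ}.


int(A) = {ν}, cl(A) = {μ, ν, ρ}, ∂A = {μ, ρ}.

Closed sets in (X, τ) are complements of opens:
  closed(X, τ) = {∅, {ν}, {ξ}, {μ, ρ}, {ν, ξ}, {μ, ν, ρ}, {μ, ξ, ρ}, {μ, ν, ξ, ρ}}.
int(A) = ⋃ {U ∈ τ : U ⊆ A}. Opens contained in A: ∅, {ν}.
Taking the union of these: int(A) = {ν}.
cl(A) = ⋂ {C closed : A ⊆ C}. Closed sets containing A: {μ, ν, ρ}, {μ, ν, ξ, ρ}.
Intersecting these: cl(A) = {μ, ν, ρ}.
∂A = cl(A) ∖ int(A) = {μ, ν, ρ} ∖ {ν} = {μ, ρ}.


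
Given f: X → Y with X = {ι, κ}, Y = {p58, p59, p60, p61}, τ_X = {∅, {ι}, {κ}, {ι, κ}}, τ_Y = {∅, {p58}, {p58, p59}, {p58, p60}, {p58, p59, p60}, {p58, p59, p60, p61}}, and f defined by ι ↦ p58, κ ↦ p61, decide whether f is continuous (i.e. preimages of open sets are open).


f IS continuous.

Compute f^{-1}(U) for each U ∈ τ_Y:
  U = ∅: f^{-1}(U) = ∅ ∈ τ_X ✓.
  U = {p58}: f^{-1}(U) = {ι} ∈ τ_X ✓.
  U = {p58, p59}: f^{-1}(U) = {ι} ∈ τ_X ✓.
  U = {p58, p60}: f^{-1}(U) = {ι} ∈ τ_X ✓.
  U = {p58, p59, p60}: f^{-1}(U) = {ι} ∈ τ_X ✓.
  U = {p58, p59, p60, p61}: f^{-1}(U) = {ι, κ} ∈ τ_X ✓.
Every preimage lies in τ_X, so f IS continuous.


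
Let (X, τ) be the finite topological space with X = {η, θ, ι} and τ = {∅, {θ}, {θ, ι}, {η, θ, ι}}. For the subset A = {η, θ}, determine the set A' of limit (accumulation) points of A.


A' = {η, ι}

For each x ∈ X, list the open sets U ∈ τ with x ∈ U, then check whether U ∩ (A ∖ {x}) ≠ ∅ for every such U.
  x = η: opens ∋ x are {η, θ, ι}; each meets A ∖ {η}, so x IS a limit point.
  x = θ: open {θ} ∋ x has {θ} ∩ (A ∖ {θ}) = ∅, so x is NOT a limit point.
  x = ι: opens ∋ x are {θ, ι}, {η, θ, ι}; each meets A ∖ {ι}, so x IS a limit point.
Collecting: A' = {η, ι}.


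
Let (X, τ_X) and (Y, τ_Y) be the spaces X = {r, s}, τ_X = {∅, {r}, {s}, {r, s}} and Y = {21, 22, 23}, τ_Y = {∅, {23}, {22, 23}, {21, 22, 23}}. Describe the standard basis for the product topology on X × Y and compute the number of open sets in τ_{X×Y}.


Basis B = {∅ × ∅, {r} × {23}, {s} × {23}, {r} × {22, 23}, {r, s} × {23}, {s} × {22, 23}, {r} × {21, 22, 23}, {s} × {21, 22, 23}, {r, s} × {22, 23}, {r, s} × {21, 22, 23}}; |τ_{X×Y}| = 16.

Enumerate products U × V with U ∈ τ_X, V ∈ τ_Y (deduplicated):
  ∅ × ∅ = {} (∅)
  {r} × {23} = {(r,23)}
  {s} × {23} = {(s,23)}
  {r} × {22, 23} = {(r,22), (r,23)}
  {r, s} × {23} = {(r,23), (s,23)}
  {s} × {22, 23} = {(s,22), (s,23)}
  {r} × {21, 22, 23} = {(r,21), (r,22), (r,23)}
  {s} × {21, 22, 23} = {(s,21), (s,22), (s,23)}
  {r, s} × {22, 23} = {(r,22), (r,23), (s,22), (s,23)}
  {r, s} × {21, 22, 23} = {(r,21), (r,22), (r,23), (s,21), (s,22), (s,23)}
These 10 distinct sets form the basis B.
Close under arbitrary unions to get τ_{X×Y}; counting gives |τ_{X×Y}| = 16.


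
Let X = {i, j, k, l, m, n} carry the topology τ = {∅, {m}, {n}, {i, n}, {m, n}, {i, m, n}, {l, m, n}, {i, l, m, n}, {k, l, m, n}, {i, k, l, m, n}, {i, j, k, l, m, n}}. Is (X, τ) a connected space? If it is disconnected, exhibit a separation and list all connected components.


(X, τ) is connected.

Find clopen sets (U ∈ τ with X ∖ U ∈ τ):
  U = ∅, X ∖ U = {i, j, k, l, m, n} — both open, so U is clopen.
  U = {i, j, k, l, m, n}, X ∖ U = ∅ — both open, so U is clopen.
Only trivial clopens (∅ and X) exist, so (X, τ) is connected.
Compute connected components by grouping points that agree on all clopens:
  component: {i, j, k, l, m, n}


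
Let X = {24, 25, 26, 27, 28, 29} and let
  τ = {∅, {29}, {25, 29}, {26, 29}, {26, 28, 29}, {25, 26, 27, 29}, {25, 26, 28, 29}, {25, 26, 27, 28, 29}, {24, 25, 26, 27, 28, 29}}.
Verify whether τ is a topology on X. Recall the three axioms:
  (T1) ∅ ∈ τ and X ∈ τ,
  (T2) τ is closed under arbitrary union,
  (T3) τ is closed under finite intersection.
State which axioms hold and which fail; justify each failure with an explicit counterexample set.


τ is NOT a topology on X.

Axiom (T1): ∅ ∈ τ? Yes; X ∈ τ? Yes.
Axiom (T2/T3): check pairwise unions and intersections of members of τ.
Counterexample for (T2): {25, 29} ∪ {26, 29} = {25, 26, 29} ∉ τ. Therefore τ is NOT a topology.


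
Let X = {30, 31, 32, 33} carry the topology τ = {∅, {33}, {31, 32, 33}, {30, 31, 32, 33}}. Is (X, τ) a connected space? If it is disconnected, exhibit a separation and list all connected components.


(X, τ) is connected.

Find clopen sets (U ∈ τ with X ∖ U ∈ τ):
  U = ∅, X ∖ U = {30, 31, 32, 33} — both open, so U is clopen.
  U = {30, 31, 32, 33}, X ∖ U = ∅ — both open, so U is clopen.
Only trivial clopens (∅ and X) exist, so (X, τ) is connected.
Compute connected components by grouping points that agree on all clopens:
  component: {30, 31, 32, 33}


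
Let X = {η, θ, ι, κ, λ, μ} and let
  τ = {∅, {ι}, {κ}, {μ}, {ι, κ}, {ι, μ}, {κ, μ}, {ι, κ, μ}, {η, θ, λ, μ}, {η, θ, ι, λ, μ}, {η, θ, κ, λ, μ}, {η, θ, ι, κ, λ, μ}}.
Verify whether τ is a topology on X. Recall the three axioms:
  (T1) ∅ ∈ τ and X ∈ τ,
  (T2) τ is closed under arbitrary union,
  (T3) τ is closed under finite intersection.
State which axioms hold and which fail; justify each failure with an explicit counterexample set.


τ IS a topology on X.

Axiom (T1): ∅ ∈ τ? Yes; X ∈ τ? Yes.
Axiom (T2/T3): check pairwise unions and intersections of members of τ.
All pairwise intersections and unions checked — each lies in τ. Therefore τ satisfies (T1), (T2), (T3): it IS a topology on X.


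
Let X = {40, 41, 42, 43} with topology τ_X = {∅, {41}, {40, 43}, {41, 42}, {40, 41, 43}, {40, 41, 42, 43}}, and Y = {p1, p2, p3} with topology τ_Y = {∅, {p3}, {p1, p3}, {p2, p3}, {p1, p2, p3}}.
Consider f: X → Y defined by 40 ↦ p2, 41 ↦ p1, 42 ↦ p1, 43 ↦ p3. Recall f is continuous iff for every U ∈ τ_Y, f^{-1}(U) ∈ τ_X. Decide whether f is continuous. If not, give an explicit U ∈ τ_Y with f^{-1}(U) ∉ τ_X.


f is NOT continuous.

Compute f^{-1}(U) for each U ∈ τ_Y:
  U = ∅: f^{-1}(U) = ∅ ∈ τ_X ✓.
  U = {p3}: f^{-1}(U) = {43} ∉ τ_X ✗.
  U = {p1, p3}: f^{-1}(U) = {41, 42, 43} ∉ τ_X ✗.
  U = {p2, p3}: f^{-1}(U) = {40, 43} ∈ τ_X ✓.
  U = {p1, p2, p3}: f^{-1}(U) = {40, 41, 42, 43} ∈ τ_X ✓.
Found U = {p3} with f^{-1}(U) = {43} not in τ_X. Therefore f is NOT continuous.


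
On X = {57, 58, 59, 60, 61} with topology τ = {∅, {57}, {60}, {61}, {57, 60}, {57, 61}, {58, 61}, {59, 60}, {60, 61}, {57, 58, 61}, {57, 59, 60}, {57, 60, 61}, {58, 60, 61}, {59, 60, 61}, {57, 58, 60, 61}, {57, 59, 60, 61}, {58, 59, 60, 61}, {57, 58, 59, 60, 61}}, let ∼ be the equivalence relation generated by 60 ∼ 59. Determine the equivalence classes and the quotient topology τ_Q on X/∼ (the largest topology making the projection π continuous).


X/∼ = {[57], [58], [59=60], [61]}; |τ_Q| = 12.

Equivalence classes: [57], [58], [59=60], [61].
Quotient map π: X → X/∼ sends 57 ↦ [57], 58 ↦ [58], 59 ↦ [59=60], 60 ↦ [59=60], 61 ↦ [61].
For each subset V ⊆ X/∼, compute π^{-1}(V) ⊆ X and check whether π^{-1}(V) ∈ τ. V is open in τ_Q iff π^{-1}(V) ∈ τ.
  V = {}: π^{-1}(V) = ∅ ∈ τ ✓.
  V = {[57]}: π^{-1}(V) = {57} ∈ τ ✓.
  V = {[58]}: π^{-1}(V) = {58} ∉ τ ✗.
  V = {[57], [58]}: π^{-1}(V) = {57, 58} ∉ τ ✗.
  V = {[59=60]}: π^{-1}(V) = {59, 60} ∈ τ ✓.
  V = {[57], [59=60]}: π^{-1}(V) = {57, 59, 60} ∈ τ ✓.
  V = {[58], [59=60]}: π^{-1}(V) = {58, 59, 60} ∉ τ ✗.
  V = {[57], [58], [59=60]}: π^{-1}(V) = {57, 58, 59, 60} ∉ τ ✗.
  V = {[61]}: π^{-1}(V) = {61} ∈ τ ✓.
  V = {[57], [61]}: π^{-1}(V) = {57, 61} ∈ τ ✓.
  V = {[58], [61]}: π^{-1}(V) = {58, 61} ∈ τ ✓.
  V = {[57], [58], [61]}: π^{-1}(V) = {57, 58, 61} ∈ τ ✓.
  V = {[59=60], [61]}: π^{-1}(V) = {59, 60, 61} ∈ τ ✓.
  V = {[57], [59=60], [61]}: π^{-1}(V) = {57, 59, 60, 61} ∈ τ ✓.
  V = {[58], [59=60], [61]}: π^{-1}(V) = {58, 59, 60, 61} ∈ τ ✓.
  V = {[57], [58], [59=60], [61]}: π^{-1}(V) = {57, 58, 59, 60, 61} ∈ τ ✓.
Open sets in the quotient: τ_Q = {{}, {[57]}, {[59=60]}, {[57], [59=60]}, {[61]}, {[57], [61]}, {[58], [61]}, {[57], [58], [61]}, {[59=60], [61]}, {[57], [59=60], [61]}, {[58], [59=60], [61]}, {[57], [58], [59=60], [61]}} (12 elements).


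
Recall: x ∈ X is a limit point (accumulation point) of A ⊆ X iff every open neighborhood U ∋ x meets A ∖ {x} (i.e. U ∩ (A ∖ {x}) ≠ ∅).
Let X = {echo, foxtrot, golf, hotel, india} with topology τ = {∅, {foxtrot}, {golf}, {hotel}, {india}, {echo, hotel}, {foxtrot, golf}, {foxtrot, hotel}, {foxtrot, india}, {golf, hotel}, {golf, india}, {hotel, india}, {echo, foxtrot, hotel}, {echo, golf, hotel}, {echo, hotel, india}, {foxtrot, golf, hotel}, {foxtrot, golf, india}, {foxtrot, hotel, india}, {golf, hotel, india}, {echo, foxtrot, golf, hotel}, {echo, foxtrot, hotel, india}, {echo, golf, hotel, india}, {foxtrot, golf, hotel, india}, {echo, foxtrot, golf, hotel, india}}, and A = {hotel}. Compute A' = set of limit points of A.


A' = {echo}

For each x ∈ X, list the open sets U ∈ τ with x ∈ U, then check whether U ∩ (A ∖ {x}) ≠ ∅ for every such U.
  x = echo: opens ∋ x are {echo, hotel}, {echo, foxtrot, hotel}, {echo, golf, hotel}, {echo, hotel, india}, {echo, foxtrot, golf, hotel}, {echo, foxtrot, hotel, india}, {echo, golf, hotel, india}, {echo, foxtrot, golf, hotel, india}; each meets A ∖ {echo}, so x IS a limit point.
  x = foxtrot: open {foxtrot} ∋ x has {foxtrot} ∩ (A ∖ {foxtrot}) = ∅, so x is NOT a limit point.
  x = golf: open {golf} ∋ x has {golf} ∩ (A ∖ {golf}) = ∅, so x is NOT a limit point.
  x = hotel: open {hotel} ∋ x has {hotel} ∩ (A ∖ {hotel}) = ∅, so x is NOT a limit point.
  x = india: open {india} ∋ x has {india} ∩ (A ∖ {india}) = ∅, so x is NOT a limit point.
Collecting: A' = {echo}.


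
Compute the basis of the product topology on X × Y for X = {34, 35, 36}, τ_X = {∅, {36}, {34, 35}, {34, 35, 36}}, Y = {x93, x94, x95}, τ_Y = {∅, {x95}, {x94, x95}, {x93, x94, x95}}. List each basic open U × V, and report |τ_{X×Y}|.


Basis B = {∅ × ∅, {36} × {x95}, {34, 35} × {x95}, {36} × {x94, x95}, {34, 35, 36} × {x95}, {36} × {x93, x94, x95}, {34, 35} × {x94, x95}, {34, 35} × {x93, x94, x95}, {34, 35, 36} × {x94, x95}, {34, 35, 36} × {x93, x94, x95}}; |τ_{X×Y}| = 16.

Enumerate products U × V with U ∈ τ_X, V ∈ τ_Y (deduplicated):
  ∅ × ∅ = {} (∅)
  {36} × {x95} = {(36,x95)}
  {34, 35} × {x95} = {(34,x95), (35,x95)}
  {36} × {x94, x95} = {(36,x94), (36,x95)}
  {34, 35, 36} × {x95} = {(34,x95), (35,x95), (36,x95)}
  {36} × {x93, x94, x95} = {(36,x93), (36,x94), (36,x95)}
  {34, 35} × {x94, x95} = {(34,x94), (34,x95), (35,x94), (35,x95)}
  {34, 35} × {x93, x94, x95} = {(34,x93), (34,x94), (34,x95), (35,x93), (35,x94), (35,x95)}
  {34, 35, 36} × {x94, x95} = {(34,x94), (34,x95), (35,x94), (35,x95), (36,x94), (36,x95)}
  {34, 35, 36} × {x93, x94, x95} = {(34,x93), (34,x94), (34,x95), (35,x93), (35,x94), (35,x95), (36,x93), (36,x94), (36,x95)}
These 10 distinct sets form the basis B.
Close under arbitrary unions to get τ_{X×Y}; counting gives |τ_{X×Y}| = 16.


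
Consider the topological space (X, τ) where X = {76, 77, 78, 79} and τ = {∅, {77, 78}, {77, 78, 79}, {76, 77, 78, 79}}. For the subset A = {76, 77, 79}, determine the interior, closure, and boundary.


int(A) = ∅, cl(A) = {76, 77, 78, 79}, ∂A = {76, 77, 78, 79}.

Closed sets in (X, τ) are complements of opens:
  closed(X, τ) = {∅, {76}, {76, 79}, {76, 77, 78, 79}}.
int(A) = ⋃ {U ∈ τ : U ⊆ A}. Opens contained in A: ∅.
Taking the union of these: int(A) = ∅.
cl(A) = ⋂ {C closed : A ⊆ C}. Closed sets containing A: {76, 77, 78, 79}.
Intersecting these: cl(A) = {76, 77, 78, 79}.
∂A = cl(A) ∖ int(A) = {76, 77, 78, 79} ∖ ∅ = {76, 77, 78, 79}.


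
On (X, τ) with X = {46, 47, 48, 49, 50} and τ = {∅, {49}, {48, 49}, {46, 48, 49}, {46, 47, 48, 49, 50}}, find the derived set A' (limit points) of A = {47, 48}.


A' = {46, 47, 50}

For each x ∈ X, list the open sets U ∈ τ with x ∈ U, then check whether U ∩ (A ∖ {x}) ≠ ∅ for every such U.
  x = 46: opens ∋ x are {46, 48, 49}, {46, 47, 48, 49, 50}; each meets A ∖ {46}, so x IS a limit point.
  x = 47: opens ∋ x are {46, 47, 48, 49, 50}; each meets A ∖ {47}, so x IS a limit point.
  x = 48: open {48, 49} ∋ x has {48, 49} ∩ (A ∖ {48}) = ∅, so x is NOT a limit point.
  x = 49: open {49} ∋ x has {49} ∩ (A ∖ {49}) = ∅, so x is NOT a limit point.
  x = 50: opens ∋ x are {46, 47, 48, 49, 50}; each meets A ∖ {50}, so x IS a limit point.
Collecting: A' = {46, 47, 50}.


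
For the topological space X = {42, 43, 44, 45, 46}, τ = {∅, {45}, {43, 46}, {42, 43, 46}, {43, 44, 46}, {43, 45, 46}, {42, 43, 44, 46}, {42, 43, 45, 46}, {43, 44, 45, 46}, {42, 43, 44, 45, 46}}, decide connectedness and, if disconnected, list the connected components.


(X, τ) is disconnected; components = [{45}, {42, 43, 44, 46}].

Find clopen sets (U ∈ τ with X ∖ U ∈ τ):
  U = ∅, X ∖ U = {42, 43, 44, 45, 46} — both open, so U is clopen.
  U = {45}, X ∖ U = {42, 43, 44, 46} — both open, so U is clopen.
  U = {42, 43, 44, 46}, X ∖ U = {45} — both open, so U is clopen.
  U = {42, 43, 44, 45, 46}, X ∖ U = ∅ — both open, so U is clopen.
Nontrivial clopen(s) exist: e.g. {45}. So (X, τ) is disconnected.
Compute connected components by grouping points that agree on all clopens:
  component: {45}
  component: {42, 43, 44, 46}


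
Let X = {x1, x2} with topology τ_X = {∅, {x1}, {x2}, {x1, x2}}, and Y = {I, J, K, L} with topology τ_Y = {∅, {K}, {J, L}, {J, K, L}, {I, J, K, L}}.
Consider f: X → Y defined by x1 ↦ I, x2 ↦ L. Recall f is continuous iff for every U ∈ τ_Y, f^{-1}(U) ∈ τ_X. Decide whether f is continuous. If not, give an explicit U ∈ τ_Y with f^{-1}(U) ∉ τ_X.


f IS continuous.

Compute f^{-1}(U) for each U ∈ τ_Y:
  U = ∅: f^{-1}(U) = ∅ ∈ τ_X ✓.
  U = {K}: f^{-1}(U) = ∅ ∈ τ_X ✓.
  U = {J, L}: f^{-1}(U) = {x2} ∈ τ_X ✓.
  U = {J, K, L}: f^{-1}(U) = {x2} ∈ τ_X ✓.
  U = {I, J, K, L}: f^{-1}(U) = {x1, x2} ∈ τ_X ✓.
Every preimage lies in τ_X, so f IS continuous.


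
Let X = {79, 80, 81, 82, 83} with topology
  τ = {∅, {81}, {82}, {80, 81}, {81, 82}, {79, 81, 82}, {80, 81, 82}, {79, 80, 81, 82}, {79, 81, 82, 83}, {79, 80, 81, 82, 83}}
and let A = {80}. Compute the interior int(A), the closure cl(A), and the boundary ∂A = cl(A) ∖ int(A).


int(A) = ∅, cl(A) = {80}, ∂A = {80}.

Closed sets in (X, τ) are complements of opens:
  closed(X, τ) = {∅, {80}, {83}, {79, 83}, {80, 83}, {79, 80, 83}, {79, 82, 83}, {79, 80, 81, 83}, {79, 80, 82, 83}, {79, 80, 81, 82, 83}}.
int(A) = ⋃ {U ∈ τ : U ⊆ A}. Opens contained in A: ∅.
Taking the union of these: int(A) = ∅.
cl(A) = ⋂ {C closed : A ⊆ C}. Closed sets containing A: {80}, {80, 83}, {79, 80, 83}, {79, 80, 81, 83}, {79, 80, 82, 83}, {79, 80, 81, 82, 83}.
Intersecting these: cl(A) = {80}.
∂A = cl(A) ∖ int(A) = {80} ∖ ∅ = {80}.


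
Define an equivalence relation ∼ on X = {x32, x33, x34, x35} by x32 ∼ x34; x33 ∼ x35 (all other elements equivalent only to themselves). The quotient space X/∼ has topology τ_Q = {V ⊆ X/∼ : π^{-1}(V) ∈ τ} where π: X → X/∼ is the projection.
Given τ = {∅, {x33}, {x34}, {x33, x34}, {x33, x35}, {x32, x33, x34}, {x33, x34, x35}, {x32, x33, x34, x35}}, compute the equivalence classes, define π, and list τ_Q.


X/∼ = {[x32=x34], [x33=x35]}; |τ_Q| = 3.

Equivalence classes: [x32=x34], [x33=x35].
Quotient map π: X → X/∼ sends x32 ↦ [x32=x34], x33 ↦ [x33=x35], x34 ↦ [x32=x34], x35 ↦ [x33=x35].
For each subset V ⊆ X/∼, compute π^{-1}(V) ⊆ X and check whether π^{-1}(V) ∈ τ. V is open in τ_Q iff π^{-1}(V) ∈ τ.
  V = {}: π^{-1}(V) = ∅ ∈ τ ✓.
  V = {[x32=x34]}: π^{-1}(V) = {x32, x34} ∉ τ ✗.
  V = {[x33=x35]}: π^{-1}(V) = {x33, x35} ∈ τ ✓.
  V = {[x32=x34], [x33=x35]}: π^{-1}(V) = {x32, x33, x34, x35} ∈ τ ✓.
Open sets in the quotient: τ_Q = {{}, {[x33=x35]}, {[x32=x34], [x33=x35]}} (3 elements).
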